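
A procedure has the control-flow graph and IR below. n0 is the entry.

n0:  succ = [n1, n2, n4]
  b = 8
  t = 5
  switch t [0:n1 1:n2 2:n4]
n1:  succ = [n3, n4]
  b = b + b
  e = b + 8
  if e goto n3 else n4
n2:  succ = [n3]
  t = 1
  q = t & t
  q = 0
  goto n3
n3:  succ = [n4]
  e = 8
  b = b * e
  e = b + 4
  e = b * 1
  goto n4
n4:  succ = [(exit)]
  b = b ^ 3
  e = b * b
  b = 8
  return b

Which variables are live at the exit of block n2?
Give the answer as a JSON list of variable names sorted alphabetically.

Block summaries:
  n0: def={b,t} ue=∅
  n1: def={b,e} ue={b}
  n2: def={q,t} ue=∅
  n3: def={b,e} ue={b}
  n4: def={b,e} ue={b}

Live sets:
  n0: in=∅ out={b}
  n1: in={b} out={b}
  n2: in={b} out={b}
  n3: in={b} out={b}
  n4: in={b} out=∅

live-out(n2) = ["b"]

Answer: ["b"]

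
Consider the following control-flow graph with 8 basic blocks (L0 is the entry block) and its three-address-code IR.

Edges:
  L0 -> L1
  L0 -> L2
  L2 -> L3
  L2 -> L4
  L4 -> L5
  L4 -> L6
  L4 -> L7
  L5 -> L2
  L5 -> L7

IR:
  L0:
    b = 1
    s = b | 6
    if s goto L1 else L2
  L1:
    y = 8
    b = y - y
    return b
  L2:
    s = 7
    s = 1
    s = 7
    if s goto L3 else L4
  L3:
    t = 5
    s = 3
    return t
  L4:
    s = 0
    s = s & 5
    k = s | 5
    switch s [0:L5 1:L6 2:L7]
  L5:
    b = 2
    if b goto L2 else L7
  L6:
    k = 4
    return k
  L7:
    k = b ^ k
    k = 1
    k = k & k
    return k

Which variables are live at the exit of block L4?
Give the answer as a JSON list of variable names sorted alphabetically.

def/use:
  L0 def {b,s} use ∅
  L1 def {b,y} use ∅
  L2 def {s} use ∅
  L3 def {s,t} use ∅
  L4 def {k,s} use ∅
  L5 def {b} use ∅
  L6 def {k} use ∅
  L7 def {k} use {b,k}

Backward fixpoint:
  live L0: ∅→{b}
  live L1: ∅→∅
  live L2: {b}→{b}
  live L3: ∅→∅
  live L4: {b}→{b,k}
  live L5: {k}→{b,k}
  live L6: ∅→∅
  live L7: {b,k}→∅

live-out(L4) = ["b", "k"]

Answer: ["b", "k"]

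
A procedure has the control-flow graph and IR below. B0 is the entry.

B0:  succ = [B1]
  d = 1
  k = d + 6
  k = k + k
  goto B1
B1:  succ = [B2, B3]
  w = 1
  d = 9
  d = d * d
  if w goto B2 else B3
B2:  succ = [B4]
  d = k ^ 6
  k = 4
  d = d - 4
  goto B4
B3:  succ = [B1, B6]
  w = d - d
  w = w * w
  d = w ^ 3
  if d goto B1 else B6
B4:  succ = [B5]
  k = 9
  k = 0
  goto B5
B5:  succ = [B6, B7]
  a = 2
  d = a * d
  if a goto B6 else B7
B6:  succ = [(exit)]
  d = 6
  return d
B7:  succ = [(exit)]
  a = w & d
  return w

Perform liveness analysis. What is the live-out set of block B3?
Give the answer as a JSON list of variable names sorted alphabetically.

Answer: ["k"]

Derivation:
Block summaries:
  B0: {d,k} / ∅
  B1: {d,w} / ∅
  B2: {d,k} / {k}
  B3: {d,w} / {d}
  B4: {k} / ∅
  B5: {a,d} / {d}
  B6: {d} / ∅
  B7: {a} / {d,w}

Liveness:
  B0 li=∅ lo={k}
  B1 li={k} lo={d,k,w}
  B2 li={k,w} lo={d,w}
  B3 li={d,k} lo={k}
  B4 li={d,w} lo={d,w}
  B5 li={d,w} lo={d,w}
  B6 li=∅ lo=∅
  B7 li={d,w} lo=∅

live-out(B3) = ["k"]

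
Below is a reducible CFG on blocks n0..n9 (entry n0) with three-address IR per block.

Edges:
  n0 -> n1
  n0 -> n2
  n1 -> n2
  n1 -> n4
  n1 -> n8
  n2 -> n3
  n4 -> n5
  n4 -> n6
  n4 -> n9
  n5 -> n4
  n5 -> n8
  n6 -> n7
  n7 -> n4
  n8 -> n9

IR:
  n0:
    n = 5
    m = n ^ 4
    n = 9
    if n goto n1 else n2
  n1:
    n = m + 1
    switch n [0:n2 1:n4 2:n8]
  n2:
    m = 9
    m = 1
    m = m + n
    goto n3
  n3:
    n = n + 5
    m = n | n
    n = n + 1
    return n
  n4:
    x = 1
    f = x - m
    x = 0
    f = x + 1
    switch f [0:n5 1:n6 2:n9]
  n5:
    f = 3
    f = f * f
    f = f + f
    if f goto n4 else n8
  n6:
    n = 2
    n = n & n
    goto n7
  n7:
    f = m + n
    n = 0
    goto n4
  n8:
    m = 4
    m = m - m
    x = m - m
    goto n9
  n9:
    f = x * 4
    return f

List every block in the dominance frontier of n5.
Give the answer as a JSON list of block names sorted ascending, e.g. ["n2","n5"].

Answer: ["n4", "n8"]

Working:
idom tree: n1←n0 n2←n0 n3←n2 n4←n1 n5←n4 n6←n4 n7←n6 n8←n1 n9←n1
Join-block Dom:
  n2: preds {n0,n1}: {n0} ∩ {n0,n1} = {n0}; idom=n0
  n4: preds {n1,n5,n7}: {n0,n1} ∩ {n0,n1,n4,n5} ∩ {n0,n1,n4,n6,n7} = {n0,n1}; idom=n1
  n8: preds {n1,n5}: {n0,n1} ∩ {n0,n1,n4,n5} = {n0,n1}; idom=n1
  n9: preds {n4,n8}: {n0,n1,n4} ∩ {n0,n1,n8} = {n0,n1}; idom=n1

DF derivation:
  n2←n0: walk · to n0
  n2←n1: walk n1 to n0
  n4←n1: walk · to n1
  n4←n5: walk n5→n4 to n1
  n4←n7: walk n7→n6→n4 to n1
  n8←n1: walk · to n1
  n8←n5: walk n5→n4 to n1
  n9←n4: walk n4 to n1
  n9←n8: walk n8 to n1
  DF(n0)=∅
  DF(n1)={n2}
  DF(n2)=∅
  DF(n3)=∅
  DF(n4)={n4,n8,n9}
  DF(n5)={n4,n8}
  DF(n6)={n4}
  DF(n7)={n4}
  DF(n8)={n9}
  DF(n9)=∅

DF(n5) = ["n4", "n8"]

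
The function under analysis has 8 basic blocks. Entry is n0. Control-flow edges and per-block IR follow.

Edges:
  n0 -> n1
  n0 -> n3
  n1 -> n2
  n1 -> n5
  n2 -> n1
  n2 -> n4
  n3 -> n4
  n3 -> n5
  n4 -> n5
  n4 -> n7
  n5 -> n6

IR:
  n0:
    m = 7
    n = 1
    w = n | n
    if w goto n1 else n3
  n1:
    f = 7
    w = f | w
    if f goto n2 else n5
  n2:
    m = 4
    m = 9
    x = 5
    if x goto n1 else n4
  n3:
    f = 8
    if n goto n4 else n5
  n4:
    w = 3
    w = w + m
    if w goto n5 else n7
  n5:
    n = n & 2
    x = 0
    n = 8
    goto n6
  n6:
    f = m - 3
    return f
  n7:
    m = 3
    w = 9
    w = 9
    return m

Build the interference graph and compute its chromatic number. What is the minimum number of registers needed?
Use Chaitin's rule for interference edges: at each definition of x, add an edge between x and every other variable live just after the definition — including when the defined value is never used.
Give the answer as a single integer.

Per-block:
  n0 def {m,n,w} use ∅
  n1 def {f,w} use {w}
  n2 def {m,x} use ∅
  n3 def {f} use {n}
  n4 def {w} use {m}
  n5 def {n,x} use {n}
  n6 def {f} use {m}
  n7 def {m,w} use ∅

Liveness:
  live n0: ∅→{m,n,w}
  live n1: {m,n,w}→{m,n,w}
  live n2: {n,w}→{m,n,w}
  live n3: {m,n}→{m,n}
  live n4: {m,n}→{m,n}
  live n5: {m,n}→{m}
  live n6: {m}→∅
  live n7: ∅→∅

Interfere edges:
  f↔{m,n,w}
  m↔{f,n,w,x}
  n↔{f,m,w,x}
  w↔{f,m,n,x}
  x↔{m,n,w}

Registers:
  {f,m,n,w} pairwise interfere (4-clique) ⇒ χ ≥ 4
  4-colouring: c0={m}  c1={n}  c2={w}  c3={f,x}
  χ = 4

Answer: 4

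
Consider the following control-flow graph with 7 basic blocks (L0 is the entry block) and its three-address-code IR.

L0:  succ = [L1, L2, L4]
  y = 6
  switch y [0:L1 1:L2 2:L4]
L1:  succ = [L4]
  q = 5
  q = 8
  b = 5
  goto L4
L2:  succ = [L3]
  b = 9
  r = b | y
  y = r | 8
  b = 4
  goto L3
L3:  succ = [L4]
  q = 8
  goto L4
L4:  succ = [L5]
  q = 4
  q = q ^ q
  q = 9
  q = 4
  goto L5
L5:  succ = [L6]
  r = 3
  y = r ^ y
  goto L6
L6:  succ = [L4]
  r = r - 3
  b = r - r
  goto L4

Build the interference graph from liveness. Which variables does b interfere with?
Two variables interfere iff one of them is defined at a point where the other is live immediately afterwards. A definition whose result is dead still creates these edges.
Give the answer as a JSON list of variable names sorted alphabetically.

Block summaries:
  L0: def={y} ue=∅
  L1: def={b,q} ue=∅
  L2: def={b,r,y} ue={y}
  L3: def={q} ue=∅
  L4: def={q} ue=∅
  L5: def={r,y} ue={y}
  L6: def={b,r} ue={r}

Live sets:
  L0 li=∅ lo={y}
  L1 li={y} lo={y}
  L2 li={y} lo={y}
  L3 li={y} lo={y}
  L4 li={y} lo={y}
  L5 li={y} lo={r,y}
  L6 li={r,y} lo={y}

Interference:
  b — {y}
  q — {y}
  r — {y}
  y — {b,q,r}

N(b) = ["y"]

Answer: ["y"]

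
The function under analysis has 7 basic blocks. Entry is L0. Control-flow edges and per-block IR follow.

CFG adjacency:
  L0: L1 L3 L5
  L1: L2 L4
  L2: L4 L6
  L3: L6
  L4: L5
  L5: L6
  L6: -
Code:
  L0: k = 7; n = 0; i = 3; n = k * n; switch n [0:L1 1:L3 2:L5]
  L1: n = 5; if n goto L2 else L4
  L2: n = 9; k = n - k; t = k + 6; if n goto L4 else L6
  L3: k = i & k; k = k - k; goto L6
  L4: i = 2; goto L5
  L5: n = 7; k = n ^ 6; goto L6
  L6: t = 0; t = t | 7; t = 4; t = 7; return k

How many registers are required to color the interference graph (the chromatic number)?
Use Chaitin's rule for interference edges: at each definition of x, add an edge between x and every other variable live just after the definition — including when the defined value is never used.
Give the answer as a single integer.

def/use:
  L0 def {i,k,n} use ∅
  L1 def {n} use ∅
  L2 def {k,n,t} use {k}
  L3 def {k} use {i,k}
  L4 def {i} use ∅
  L5 def {k,n} use ∅
  L6 def {t} use {k}

Liveness:
  L0 li=∅ lo={i,k}
  L1 li={k} lo={k}
  L2 li={k} lo={k}
  L3 li={i,k} lo={k}
  L4 li=∅ lo=∅
  L5 li=∅ lo={k}
  L6 li={k} lo=∅

Interference:
  i: {k,n}
  k: {i,n,t}
  n: {i,k,t}
  t: {k,n}

Chromatic number:
  {i,k,n} pairwise interfere (3-clique) ⇒ χ ≥ 3
  3-colouring: R0={k}  R1={n}  R2={i,t}
  χ = 3

Answer: 3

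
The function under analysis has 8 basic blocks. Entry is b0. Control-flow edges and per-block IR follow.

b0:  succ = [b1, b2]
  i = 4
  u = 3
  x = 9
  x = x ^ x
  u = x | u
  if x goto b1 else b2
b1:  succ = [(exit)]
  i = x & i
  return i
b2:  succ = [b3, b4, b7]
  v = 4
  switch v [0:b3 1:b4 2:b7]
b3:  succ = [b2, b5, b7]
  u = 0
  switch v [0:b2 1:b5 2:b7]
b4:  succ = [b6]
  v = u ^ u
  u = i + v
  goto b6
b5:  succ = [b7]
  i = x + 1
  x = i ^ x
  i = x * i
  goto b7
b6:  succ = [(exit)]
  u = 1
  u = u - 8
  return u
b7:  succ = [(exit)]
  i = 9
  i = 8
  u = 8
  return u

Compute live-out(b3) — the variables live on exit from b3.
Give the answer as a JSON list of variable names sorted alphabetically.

Per-block:
  b0 def {i,u,x} use ∅
  b1 def {i} use {i,x}
  b2 def {v} use ∅
  b3 def {u} use {v}
  b4 def {u,v} use {i,u}
  b5 def {i,x} use {x}
  b6 def {u} use ∅
  b7 def {i,u} use ∅

Live sets:
  b0 li=∅ lo={i,u,x}
  b1 li={i,x} lo=∅
  b2 li={i,u,x} lo={i,u,v,x}
  b3 li={i,v,x} lo={i,u,x}
  b4 li={i,u} lo=∅
  b5 li={x} lo=∅
  b6 li=∅ lo=∅
  b7 li=∅ lo=∅

live-out(b3) = ["i", "u", "x"]

Answer: ["i", "u", "x"]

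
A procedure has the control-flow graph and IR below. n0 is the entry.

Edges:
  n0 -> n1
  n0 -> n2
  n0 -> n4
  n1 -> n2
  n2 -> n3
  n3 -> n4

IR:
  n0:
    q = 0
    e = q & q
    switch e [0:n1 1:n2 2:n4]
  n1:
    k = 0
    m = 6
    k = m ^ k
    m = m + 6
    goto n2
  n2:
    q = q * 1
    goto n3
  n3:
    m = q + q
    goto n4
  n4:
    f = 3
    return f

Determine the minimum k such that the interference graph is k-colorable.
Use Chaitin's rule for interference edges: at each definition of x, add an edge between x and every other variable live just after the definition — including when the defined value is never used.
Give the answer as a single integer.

Answer: 3

Derivation:
Per-block:
  n0 def {e,q} use ∅
  n1 def {k,m} use ∅
  n2 def {q} use {q}
  n3 def {m} use {q}
  n4 def {f} use ∅

Live sets:
  n0 li=∅ lo={q}
  n1 li={q} lo={q}
  n2 li={q} lo={q}
  n3 li={q} lo=∅
  n4 li=∅ lo=∅

Interfere edges:
  e: {q}
  f: ∅
  k: {m,q}
  m: {k,q}
  q: {e,k,m}

Chromatic number:
  lower bound: {k,m,q} mutually conflict ⇒ χ ≥ 3
  assign e→c1 f→c0 k→c1 m→c2 q→c0 — no edge inside a register ⇒ χ ≤ 3
  χ = 3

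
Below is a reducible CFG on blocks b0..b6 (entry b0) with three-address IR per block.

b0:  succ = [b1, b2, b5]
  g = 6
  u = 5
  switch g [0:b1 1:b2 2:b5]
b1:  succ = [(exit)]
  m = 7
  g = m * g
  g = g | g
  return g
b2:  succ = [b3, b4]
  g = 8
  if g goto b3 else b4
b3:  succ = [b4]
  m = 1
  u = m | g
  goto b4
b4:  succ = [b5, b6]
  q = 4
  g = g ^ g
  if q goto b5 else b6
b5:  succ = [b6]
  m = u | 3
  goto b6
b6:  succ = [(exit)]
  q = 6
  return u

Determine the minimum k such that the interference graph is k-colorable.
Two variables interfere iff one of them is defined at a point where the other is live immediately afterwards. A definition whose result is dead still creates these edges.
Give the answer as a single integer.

Answer: 3

Analysis:
def/use:
  b0: {g,u} / ∅
  b1: {g,m} / {g}
  b2: {g} / ∅
  b3: {m,u} / {g}
  b4: {g,q} / {g}
  b5: {m} / {u}
  b6: {q} / {u}

Liveness:
  b0 li=∅ lo={g,u}
  b1 li={g} lo=∅
  b2 li={u} lo={g,u}
  b3 li={g} lo={g,u}
  b4 li={g,u} lo={u}
  b5 li={u} lo={u}
  b6 li={u} lo=∅

Interference:
  g — {m,q,u}
  m — {g,u}
  q — {g,u}
  u — {g,m,q}

Chromatic number:
  {g,m,u} pairwise interfere (3-clique) ⇒ χ ≥ 3
  assign g→c0 m→c2 q→c2 u→c1 — no edge inside a register ⇒ χ ≤ 3
  χ = 3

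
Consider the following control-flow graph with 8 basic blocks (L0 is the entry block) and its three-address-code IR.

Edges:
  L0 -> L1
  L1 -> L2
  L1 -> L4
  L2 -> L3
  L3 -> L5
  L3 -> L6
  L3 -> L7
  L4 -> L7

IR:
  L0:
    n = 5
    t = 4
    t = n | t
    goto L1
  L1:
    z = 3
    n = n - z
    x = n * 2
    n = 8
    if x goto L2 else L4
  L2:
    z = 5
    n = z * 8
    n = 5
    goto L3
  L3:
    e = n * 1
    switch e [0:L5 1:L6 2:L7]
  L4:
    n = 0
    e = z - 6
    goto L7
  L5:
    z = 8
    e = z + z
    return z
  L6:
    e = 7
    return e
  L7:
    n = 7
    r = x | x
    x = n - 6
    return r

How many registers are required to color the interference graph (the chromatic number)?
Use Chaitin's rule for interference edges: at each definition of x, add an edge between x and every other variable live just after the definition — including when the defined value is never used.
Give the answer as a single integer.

Block summaries:
  L0: {n,t} / ∅
  L1: {n,x,z} / {n}
  L2: {n,z} / ∅
  L3: {e} / {n}
  L4: {e,n} / {z}
  L5: {e,z} / ∅
  L6: {e} / ∅
  L7: {n,r,x} / {x}

Liveness:
  live L0: ∅→{n}
  live L1: {n}→{x,z}
  live L2: {x}→{n,x}
  live L3: {n,x}→{x}
  live L4: {x,z}→{x}
  live L5: ∅→∅
  live L6: ∅→∅
  live L7: {x}→∅

Interference:
  e: {x,z}
  n: {r,t,x,z}
  r: {n,x}
  t: {n}
  x: {e,n,r,z}
  z: {e,n,x}

Registers:
  clique {e,x,z} ⇒ need ≥ 3
  assign e→r0 n→r0 r→r2 t→r1 x→r1 z→r2 — no edge inside a register ⇒ χ ≤ 3
  χ = 3

Answer: 3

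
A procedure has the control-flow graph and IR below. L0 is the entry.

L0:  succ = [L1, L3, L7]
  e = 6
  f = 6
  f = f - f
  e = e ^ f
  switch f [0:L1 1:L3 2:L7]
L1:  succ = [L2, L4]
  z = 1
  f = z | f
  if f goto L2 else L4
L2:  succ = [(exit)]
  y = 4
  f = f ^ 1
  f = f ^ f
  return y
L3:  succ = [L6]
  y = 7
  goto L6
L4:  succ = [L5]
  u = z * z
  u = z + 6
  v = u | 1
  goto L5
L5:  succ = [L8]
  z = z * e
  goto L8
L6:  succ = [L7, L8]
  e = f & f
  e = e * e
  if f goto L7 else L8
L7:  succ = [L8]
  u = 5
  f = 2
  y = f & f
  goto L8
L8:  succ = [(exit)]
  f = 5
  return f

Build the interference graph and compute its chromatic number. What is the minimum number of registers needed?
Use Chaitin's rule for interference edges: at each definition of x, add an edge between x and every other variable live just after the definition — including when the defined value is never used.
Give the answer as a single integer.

Answer: 3

Analysis:
def/use:
  L0: def={e,f} ue=∅
  L1: def={f,z} ue={f}
  L2: def={f,y} ue={f}
  L3: def={y} ue=∅
  L4: def={u,v} ue={z}
  L5: def={z} ue={e,z}
  L6: def={e} ue={f}
  L7: def={f,u,y} ue=∅
  L8: def={f} ue=∅

Live sets:
  L0 li=∅ lo={e,f}
  L1 li={e,f} lo={e,f,z}
  L2 li={f} lo=∅
  L3 li={f} lo={f}
  L4 li={e,z} lo={e,z}
  L5 li={e,z} lo=∅
  L6 li={f} lo=∅
  L7 li=∅ lo=∅
  L8 li=∅ lo=∅

Conflict graph:
  e: {f,u,v,z}
  f: {e,y,z}
  u: {e,z}
  v: {e,z}
  y: {f}
  z: {e,f,u,v}

Chromatic number:
  clique {e,f,z} ⇒ need ≥ 3
  assign e→R0 f→R2 u→R2 v→R2 y→R0 z→R1 — no edge inside a register ⇒ χ ≤ 3
  χ = 3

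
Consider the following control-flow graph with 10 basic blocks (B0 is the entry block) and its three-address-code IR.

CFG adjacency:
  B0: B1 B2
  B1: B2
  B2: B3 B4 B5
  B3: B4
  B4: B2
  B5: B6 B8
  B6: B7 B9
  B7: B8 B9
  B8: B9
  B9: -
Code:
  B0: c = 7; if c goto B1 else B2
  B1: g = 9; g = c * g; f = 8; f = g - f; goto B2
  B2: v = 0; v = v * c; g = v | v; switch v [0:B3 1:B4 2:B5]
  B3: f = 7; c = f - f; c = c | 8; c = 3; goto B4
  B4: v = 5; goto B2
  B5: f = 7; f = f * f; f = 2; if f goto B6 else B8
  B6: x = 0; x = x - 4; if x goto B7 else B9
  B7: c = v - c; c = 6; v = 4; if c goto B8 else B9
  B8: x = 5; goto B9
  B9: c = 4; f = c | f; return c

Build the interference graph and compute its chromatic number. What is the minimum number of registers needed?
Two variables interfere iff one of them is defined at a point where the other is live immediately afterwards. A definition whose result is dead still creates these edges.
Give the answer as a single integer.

Per-block:
  B0 def {c} use ∅
  B1 def {f,g} use {c}
  B2 def {g,v} use {c}
  B3 def {c,f} use ∅
  B4 def {v} use ∅
  B5 def {f} use ∅
  B6 def {x} use ∅
  B7 def {c,v} use {c,v}
  B8 def {x} use ∅
  B9 def {c,f} use {f}

Live sets:
  B0 li=∅ lo={c}
  B1 li={c} lo={c}
  B2 li={c} lo={c,v}
  B3 li=∅ lo={c}
  B4 li={c} lo={c}
  B5 li={c,v} lo={c,f,v}
  B6 li={c,f,v} lo={c,f,v}
  B7 li={c,f,v} lo={f}
  B8 li={f} lo={f}
  B9 li={f} lo=∅

Interference:
  c: {f,g,v,x}
  f: {c,g,v,x}
  g: {c,f,v}
  v: {c,f,g,x}
  x: {c,f,v}

Colouring:
  clique {c,f,g,v} ⇒ need ≥ 4
  assign c→c0 f→c1 g→c3 v→c2 x→c3 — no edge inside a register ⇒ χ ≤ 4
  χ = 4

Answer: 4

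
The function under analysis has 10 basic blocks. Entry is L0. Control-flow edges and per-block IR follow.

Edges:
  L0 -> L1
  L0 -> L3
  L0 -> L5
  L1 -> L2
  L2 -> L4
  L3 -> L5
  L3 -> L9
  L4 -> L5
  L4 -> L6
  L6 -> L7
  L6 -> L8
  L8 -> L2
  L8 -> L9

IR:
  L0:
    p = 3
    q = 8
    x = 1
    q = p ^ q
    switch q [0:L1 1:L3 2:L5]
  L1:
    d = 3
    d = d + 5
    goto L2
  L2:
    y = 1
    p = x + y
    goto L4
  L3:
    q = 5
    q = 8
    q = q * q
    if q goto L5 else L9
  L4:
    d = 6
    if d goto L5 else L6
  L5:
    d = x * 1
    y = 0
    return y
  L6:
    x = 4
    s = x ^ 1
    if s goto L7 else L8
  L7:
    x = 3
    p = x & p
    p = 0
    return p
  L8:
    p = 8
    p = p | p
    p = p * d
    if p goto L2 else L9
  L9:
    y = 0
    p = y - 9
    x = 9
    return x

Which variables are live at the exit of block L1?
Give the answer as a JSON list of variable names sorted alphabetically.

def/use:
  L0: def={p,q,x} ue=∅
  L1: def={d} ue=∅
  L2: def={p,y} ue={x}
  L3: def={q} ue=∅
  L4: def={d} ue=∅
  L5: def={d,y} ue={x}
  L6: def={s,x} ue=∅
  L7: def={p,x} ue={p}
  L8: def={p} ue={d}
  L9: def={p,x,y} ue=∅

Backward fixpoint:
  L0 li=∅ lo={x}
  L1 li={x} lo={x}
  L2 li={x} lo={p,x}
  L3 li={x} lo={x}
  L4 li={p,x} lo={d,p,x}
  L5 li={x} lo=∅
  L6 li={d,p} lo={d,p,x}
  L7 li={p} lo=∅
  L8 li={d,x} lo={x}
  L9 li=∅ lo=∅

live-out(L1) = ["x"]

Answer: ["x"]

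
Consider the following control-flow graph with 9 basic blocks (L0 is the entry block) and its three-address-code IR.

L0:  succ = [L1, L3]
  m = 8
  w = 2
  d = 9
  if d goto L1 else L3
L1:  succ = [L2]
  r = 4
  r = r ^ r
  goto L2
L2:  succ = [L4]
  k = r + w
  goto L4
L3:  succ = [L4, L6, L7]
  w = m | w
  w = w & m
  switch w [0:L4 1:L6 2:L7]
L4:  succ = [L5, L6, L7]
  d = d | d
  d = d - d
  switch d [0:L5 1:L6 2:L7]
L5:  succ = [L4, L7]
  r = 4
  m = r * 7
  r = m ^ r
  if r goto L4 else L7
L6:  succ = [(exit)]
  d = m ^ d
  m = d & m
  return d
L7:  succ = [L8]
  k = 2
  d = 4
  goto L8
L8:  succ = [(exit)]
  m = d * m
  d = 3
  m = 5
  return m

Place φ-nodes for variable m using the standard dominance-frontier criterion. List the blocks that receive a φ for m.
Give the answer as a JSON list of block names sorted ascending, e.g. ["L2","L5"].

Answer: ["L4", "L6", "L7"]

Working:
idom tree: L1←L0 L2←L1 L3←L0 L4←L0 L5←L4 L6←L0 L7←L0 L8←L7
Dom∩ at merges:
  L4: preds {L2,L3,L5}: {L0,L1,L2} ∩ {L0,L3} ∩ {L0,L4,L5} = {L0}; idom=L0
  L6: preds {L3,L4}: {L0,L3} ∩ {L0,L4} = {L0}; idom=L0
  L7: preds {L3,L4,L5}: {L0,L3} ∩ {L0,L4} ∩ {L0,L4,L5} = {L0}; idom=L0

DF walk-up:
  join L4 pred L2: L2→L1 stop@L0
  join L4 pred L3: L3 stop@L0
  join L4 pred L5: L5→L4 stop@L0
  join L6 pred L3: L3 stop@L0
  join L6 pred L4: L4 stop@L0
  join L7 pred L3: L3 stop@L0
  join L7 pred L4: L4 stop@L0
  join L7 pred L5: L5→L4 stop@L0
  DF(L0)=∅
  DF(L1)={L4}
  DF(L2)={L4}
  DF(L3)={L4,L6,L7}
  DF(L4)={L4,L6,L7}
  DF(L5)={L4,L7}
  DF(L6)=∅
  DF(L7)=∅
  DF(L8)=∅

φ for m: defs {L0,L5,L6,L8}
  DF⁺ = {L4,L6,L7}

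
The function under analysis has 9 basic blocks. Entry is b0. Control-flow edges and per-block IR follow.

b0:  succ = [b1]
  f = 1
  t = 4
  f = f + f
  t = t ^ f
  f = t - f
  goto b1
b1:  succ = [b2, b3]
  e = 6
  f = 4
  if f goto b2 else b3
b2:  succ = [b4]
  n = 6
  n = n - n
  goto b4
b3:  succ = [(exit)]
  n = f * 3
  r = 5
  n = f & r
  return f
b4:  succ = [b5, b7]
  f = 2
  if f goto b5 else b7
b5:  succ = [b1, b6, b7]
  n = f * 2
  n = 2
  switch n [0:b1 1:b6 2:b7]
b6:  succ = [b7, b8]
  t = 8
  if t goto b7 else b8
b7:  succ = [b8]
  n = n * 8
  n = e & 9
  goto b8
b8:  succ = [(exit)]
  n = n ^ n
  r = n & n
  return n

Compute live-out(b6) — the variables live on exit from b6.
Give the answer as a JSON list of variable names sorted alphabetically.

Answer: ["e", "n"]

Working:
Block summaries:
  b0: {f,t} / ∅
  b1: {e,f} / ∅
  b2: {n} / ∅
  b3: {n,r} / {f}
  b4: {f} / ∅
  b5: {n} / {f}
  b6: {t} / ∅
  b7: {n} / {e,n}
  b8: {n,r} / {n}

Liveness:
  live b0: ∅→∅
  live b1: ∅→{e,f}
  live b2: {e}→{e,n}
  live b3: {f}→∅
  live b4: {e,n}→{e,f,n}
  live b5: {e,f}→{e,n}
  live b6: {e,n}→{e,n}
  live b7: {e,n}→{n}
  live b8: {n}→∅

live-out(b6) = ["e", "n"]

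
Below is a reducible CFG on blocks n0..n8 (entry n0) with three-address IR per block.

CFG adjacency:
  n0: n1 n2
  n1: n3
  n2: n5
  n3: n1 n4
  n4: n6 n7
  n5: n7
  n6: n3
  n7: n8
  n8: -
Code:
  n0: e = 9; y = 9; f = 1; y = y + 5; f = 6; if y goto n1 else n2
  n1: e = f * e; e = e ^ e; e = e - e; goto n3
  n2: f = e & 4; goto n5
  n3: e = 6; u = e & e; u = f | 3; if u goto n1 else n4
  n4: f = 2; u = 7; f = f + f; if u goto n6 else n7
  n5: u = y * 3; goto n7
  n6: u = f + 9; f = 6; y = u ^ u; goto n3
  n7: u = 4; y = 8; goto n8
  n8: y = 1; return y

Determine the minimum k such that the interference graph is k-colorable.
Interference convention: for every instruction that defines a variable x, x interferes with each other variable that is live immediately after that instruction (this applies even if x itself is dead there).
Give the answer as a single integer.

def/use:
  n0: def={e,f,y} ue=∅
  n1: def={e} ue={e,f}
  n2: def={f} ue={e}
  n3: def={e,u} ue={f}
  n4: def={f,u} ue=∅
  n5: def={u} ue={y}
  n6: def={f,u,y} ue={f}
  n7: def={u,y} ue=∅
  n8: def={y} ue=∅

Backward fixpoint:
  n0 li=∅ lo={e,f,y}
  n1 li={e,f} lo={f}
  n2 li={e,y} lo={y}
  n3 li={f} lo={e,f}
  n4 li=∅ lo={f}
  n5 li={y} lo=∅
  n6 li={f} lo={f}
  n7 li=∅ lo=∅
  n8 li=∅ lo=∅

Interference:
  e: {f,u,y}
  f: {e,u,y}
  u: {e,f}
  y: {e,f}

Chromatic number:
  clique {e,f,u} ⇒ need ≥ 3
  assign e→r0 f→r1 u→r2 y→r2 — no edge inside a register ⇒ χ ≤ 3
  χ = 3

Answer: 3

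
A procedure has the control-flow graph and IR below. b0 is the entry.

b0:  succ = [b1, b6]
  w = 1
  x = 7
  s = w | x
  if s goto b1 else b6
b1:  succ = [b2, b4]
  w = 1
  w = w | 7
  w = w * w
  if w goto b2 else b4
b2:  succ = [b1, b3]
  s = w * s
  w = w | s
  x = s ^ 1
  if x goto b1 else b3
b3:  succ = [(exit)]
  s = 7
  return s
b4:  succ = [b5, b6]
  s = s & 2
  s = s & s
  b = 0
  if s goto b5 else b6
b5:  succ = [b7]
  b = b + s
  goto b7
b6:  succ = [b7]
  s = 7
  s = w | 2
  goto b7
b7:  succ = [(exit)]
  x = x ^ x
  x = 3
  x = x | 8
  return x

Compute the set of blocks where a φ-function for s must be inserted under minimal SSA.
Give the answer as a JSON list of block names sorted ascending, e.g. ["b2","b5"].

idom tree: b1←b0 b2←b1 b3←b2 b4←b1 b5←b4 b6←b0 b7←b0
Dom∩ at merges:
  b1: preds {b0,b2}: {b0} ∩ {b0,b1,b2} = {b0}; idom=b0
  b6: preds {b0,b4}: {b0} ∩ {b0,b1,b4} = {b0}; idom=b0
  b7: preds {b5,b6}: {b0,b1,b4,b5} ∩ {b0,b6} = {b0}; idom=b0

DF derivation:
  b1←b0: walk · to b0
  b1←b2: walk b2→b1 to b0
  b6←b0: walk · to b0
  b6←b4: walk b4→b1 to b0
  b7←b5: walk b5→b4→b1 to b0
  b7←b6: walk b6 to b0
  b0 → ∅
  b1 → {b1,b6,b7}
  b2 → {b1}
  b3 → ∅
  b4 → {b6,b7}
  b5 → {b7}
  b6 → {b7}
  b7 → ∅

φ for s: defs {b0,b2,b3,b4,b6}
  DF⁺ = {b1,b6,b7}

Answer: ["b1", "b6", "b7"]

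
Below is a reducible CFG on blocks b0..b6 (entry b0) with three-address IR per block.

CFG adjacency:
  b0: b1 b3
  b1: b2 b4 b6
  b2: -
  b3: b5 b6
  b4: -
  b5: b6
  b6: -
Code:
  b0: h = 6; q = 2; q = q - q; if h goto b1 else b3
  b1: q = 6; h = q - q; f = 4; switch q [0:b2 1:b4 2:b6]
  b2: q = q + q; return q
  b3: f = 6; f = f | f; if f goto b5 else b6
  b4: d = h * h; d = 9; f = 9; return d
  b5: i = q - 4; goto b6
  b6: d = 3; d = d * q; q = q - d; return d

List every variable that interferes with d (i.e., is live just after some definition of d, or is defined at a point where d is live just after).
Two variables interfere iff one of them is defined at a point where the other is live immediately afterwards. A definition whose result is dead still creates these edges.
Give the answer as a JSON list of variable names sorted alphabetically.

Per-block:
  b0 def {h,q} use ∅
  b1 def {f,h,q} use ∅
  b2 def {q} use {q}
  b3 def {f} use ∅
  b4 def {d,f} use {h}
  b5 def {i} use {q}
  b6 def {d,q} use {q}

Backward fixpoint:
  b0: in=∅ out={q}
  b1: in=∅ out={h,q}
  b2: in={q} out=∅
  b3: in={q} out={q}
  b4: in={h} out=∅
  b5: in={q} out={q}
  b6: in={q} out=∅

Interfere edges:
  d — {f,q}
  f — {d,h,q}
  h — {f,q}
  i — {q}
  q — {d,f,h,i}

N(d) = ["f", "q"]

Answer: ["f", "q"]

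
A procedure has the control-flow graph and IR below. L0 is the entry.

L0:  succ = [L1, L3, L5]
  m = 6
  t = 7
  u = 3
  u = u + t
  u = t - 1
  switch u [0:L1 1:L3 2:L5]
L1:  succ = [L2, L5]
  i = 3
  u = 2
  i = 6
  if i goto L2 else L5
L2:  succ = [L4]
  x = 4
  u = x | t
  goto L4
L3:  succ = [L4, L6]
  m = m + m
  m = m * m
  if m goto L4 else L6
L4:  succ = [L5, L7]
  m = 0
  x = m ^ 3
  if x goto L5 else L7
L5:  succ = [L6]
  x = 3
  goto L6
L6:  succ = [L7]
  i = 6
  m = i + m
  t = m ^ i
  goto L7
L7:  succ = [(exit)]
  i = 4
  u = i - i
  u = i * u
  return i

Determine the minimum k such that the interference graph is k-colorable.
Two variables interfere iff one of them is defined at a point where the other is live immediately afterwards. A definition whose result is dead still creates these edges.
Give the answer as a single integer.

Answer: 4

Derivation:
Block summaries:
  L0: {m,t,u} / ∅
  L1: {i,u} / ∅
  L2: {u,x} / {t}
  L3: {m} / {m}
  L4: {m,x} / ∅
  L5: {x} / ∅
  L6: {i,m,t} / {m}
  L7: {i,u} / ∅

Liveness:
  live L0: ∅→{m,t}
  live L1: {m,t}→{m,t}
  live L2: {t}→∅
  live L3: {m}→{m}
  live L4: ∅→{m}
  live L5: {m}→{m}
  live L6: {m}→∅
  live L7: ∅→∅

Interference:
  i: {m,t,u}
  m: {i,t,u,x}
  t: {i,m,u,x}
  u: {i,m,t}
  x: {m,t}

Colouring:
  clique {i,m,t,u} ⇒ need ≥ 4
  4-colouring: c0={m}  c1={t}  c2={i,x}  c3={u}
  χ = 4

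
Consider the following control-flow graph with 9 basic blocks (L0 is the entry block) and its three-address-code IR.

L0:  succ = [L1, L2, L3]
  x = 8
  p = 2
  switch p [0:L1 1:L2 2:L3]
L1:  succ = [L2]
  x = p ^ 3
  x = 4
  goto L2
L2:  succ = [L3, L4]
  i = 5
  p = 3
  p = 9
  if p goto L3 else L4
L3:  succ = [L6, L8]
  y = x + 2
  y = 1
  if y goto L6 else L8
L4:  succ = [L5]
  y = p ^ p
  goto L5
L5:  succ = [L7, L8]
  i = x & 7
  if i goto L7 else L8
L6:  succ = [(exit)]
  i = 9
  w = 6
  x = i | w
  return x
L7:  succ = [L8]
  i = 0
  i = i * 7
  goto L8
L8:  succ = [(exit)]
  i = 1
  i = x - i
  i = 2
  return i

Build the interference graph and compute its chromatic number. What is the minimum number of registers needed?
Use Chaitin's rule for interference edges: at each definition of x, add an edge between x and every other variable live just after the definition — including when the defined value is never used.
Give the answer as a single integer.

Answer: 2

Derivation:
Per-block:
  L0: {p,x} / ∅
  L1: {x} / {p}
  L2: {i,p} / ∅
  L3: {y} / {x}
  L4: {y} / {p}
  L5: {i} / {x}
  L6: {i,w,x} / ∅
  L7: {i} / ∅
  L8: {i} / {x}

Liveness:
  L0: in=∅ out={p,x}
  L1: in={p} out={x}
  L2: in={x} out={p,x}
  L3: in={x} out={x}
  L4: in={p,x} out={x}
  L5: in={x} out={x}
  L6: in=∅ out=∅
  L7: in={x} out={x}
  L8: in={x} out=∅

Interfere edges:
  i — {w,x}
  p — {x}
  w — {i}
  x — {i,p,y}
  y — {x}

Colouring:
  clique {i,w} ⇒ need ≥ 2
  2-colouring: r0={w,x}  r1={i,p,y}
  χ = 2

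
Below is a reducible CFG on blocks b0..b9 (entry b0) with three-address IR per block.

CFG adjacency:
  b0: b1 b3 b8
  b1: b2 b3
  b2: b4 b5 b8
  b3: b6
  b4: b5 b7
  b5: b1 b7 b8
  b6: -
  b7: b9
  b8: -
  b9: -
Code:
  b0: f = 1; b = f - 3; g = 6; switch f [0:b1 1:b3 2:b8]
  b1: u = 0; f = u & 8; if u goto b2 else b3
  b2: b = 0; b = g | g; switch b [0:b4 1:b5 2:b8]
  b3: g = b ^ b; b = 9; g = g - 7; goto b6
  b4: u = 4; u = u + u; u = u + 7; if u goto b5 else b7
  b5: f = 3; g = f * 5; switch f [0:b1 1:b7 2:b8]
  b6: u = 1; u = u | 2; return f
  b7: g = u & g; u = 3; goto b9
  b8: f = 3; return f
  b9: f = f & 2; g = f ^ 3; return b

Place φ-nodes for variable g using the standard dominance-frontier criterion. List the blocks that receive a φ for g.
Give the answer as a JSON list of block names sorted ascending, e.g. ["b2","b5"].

idom tree: b1←b0 b2←b1 b3←b0 b4←b2 b5←b2 b6←b3 b7←b2 b8←b0 b9←b7
Join-block Dom:
  b1: preds {b0,b5}: {b0} ∩ {b0,b1,b2,b5} = {b0}; idom=b0
  b3: preds {b0,b1}: {b0} ∩ {b0,b1} = {b0}; idom=b0
  b5: preds {b2,b4}: {b0,b1,b2} ∩ {b0,b1,b2,b4} = {b0,b1,b2}; idom=b2
  b7: preds {b4,b5}: {b0,b1,b2,b4} ∩ {b0,b1,b2,b5} = {b0,b1,b2}; idom=b2
  b8: preds {b0,b2,b5}: {b0} ∩ {b0,b1,b2} ∩ {b0,b1,b2,b5} = {b0}; idom=b0

Frontier:
  join b1 pred b0: · stop@b0
  join b1 pred b5: b5→b2→b1 stop@b0
  join b3 pred b0: · stop@b0
  join b3 pred b1: b1 stop@b0
  join b5 pred b2: · stop@b2
  join b5 pred b4: b4 stop@b2
  join b7 pred b4: b4 stop@b2
  join b7 pred b5: b5 stop@b2
  join b8 pred b0: · stop@b0
  join b8 pred b2: b2→b1 stop@b0
  join b8 pred b5: b5→b2→b1 stop@b0
  b0: DF=∅
  b1: DF={b1,b3,b8}
  b2: DF={b1,b8}
  b3: DF=∅
  b4: DF={b5,b7}
  b5: DF={b1,b7,b8}
  b6: DF=∅
  b7: DF=∅
  b8: DF=∅
  b9: DF=∅

φ for g: defs {b0,b3,b5,b7,b9}
  DF⁺ = {b1,b3,b7,b8}

Answer: ["b1", "b3", "b7", "b8"]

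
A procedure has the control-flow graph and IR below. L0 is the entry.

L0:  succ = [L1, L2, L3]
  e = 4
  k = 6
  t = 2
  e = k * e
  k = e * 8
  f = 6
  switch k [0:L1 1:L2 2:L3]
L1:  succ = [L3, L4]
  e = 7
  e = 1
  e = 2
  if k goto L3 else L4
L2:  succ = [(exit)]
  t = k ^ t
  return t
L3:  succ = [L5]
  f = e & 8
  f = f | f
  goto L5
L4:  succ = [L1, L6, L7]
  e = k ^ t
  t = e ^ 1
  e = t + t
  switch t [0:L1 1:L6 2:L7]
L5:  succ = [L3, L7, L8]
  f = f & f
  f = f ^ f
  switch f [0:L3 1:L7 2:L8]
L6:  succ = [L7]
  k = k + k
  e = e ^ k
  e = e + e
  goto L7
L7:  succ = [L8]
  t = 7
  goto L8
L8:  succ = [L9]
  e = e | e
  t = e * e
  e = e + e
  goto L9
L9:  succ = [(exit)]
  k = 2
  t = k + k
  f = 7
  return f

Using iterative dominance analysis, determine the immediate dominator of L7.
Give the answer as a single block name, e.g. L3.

Answer: L0

Derivation:
idom tree: L1←L0 L2←L0 L3←L0 L4←L1 L5←L3 L6←L4 L7←L0 L8←L0 L9←L8
Dom at joins:
  L1: preds {L0,L4}: {L0} ∩ {L0,L1,L4} = {L0}; idom=L0
  L3: preds {L0,L1,L5}: {L0} ∩ {L0,L1} ∩ {L0,L3,L5} = {L0}; idom=L0
  L7: preds {L4,L5,L6}: {L0,L1,L4} ∩ {L0,L3,L5} ∩ {L0,L1,L4,L6} = {L0}; idom=L0
  L8: preds {L5,L7}: {L0,L3,L5} ∩ {L0,L7} = {L0}; idom=L0

idom(L7) = L0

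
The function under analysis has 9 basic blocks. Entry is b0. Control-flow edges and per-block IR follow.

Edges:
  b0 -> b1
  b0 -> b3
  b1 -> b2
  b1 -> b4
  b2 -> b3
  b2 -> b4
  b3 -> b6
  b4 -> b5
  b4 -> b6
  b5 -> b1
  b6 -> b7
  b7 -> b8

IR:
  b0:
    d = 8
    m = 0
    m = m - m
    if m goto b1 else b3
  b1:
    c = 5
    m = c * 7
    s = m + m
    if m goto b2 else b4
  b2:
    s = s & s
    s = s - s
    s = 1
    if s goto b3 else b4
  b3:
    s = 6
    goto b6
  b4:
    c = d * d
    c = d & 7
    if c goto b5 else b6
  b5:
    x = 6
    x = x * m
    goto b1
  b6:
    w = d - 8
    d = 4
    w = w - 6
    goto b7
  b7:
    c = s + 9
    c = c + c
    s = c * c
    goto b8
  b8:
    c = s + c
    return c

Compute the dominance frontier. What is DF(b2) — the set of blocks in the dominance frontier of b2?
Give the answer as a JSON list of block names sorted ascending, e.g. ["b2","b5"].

idom tree: b1←b0 b2←b1 b3←b0 b4←b1 b5←b4 b6←b0 b7←b6 b8←b7
Join-block Dom:
  b1: preds {b0,b5}: {b0} ∩ {b0,b1,b4,b5} = {b0}; idom=b0
  b3: preds {b0,b2}: {b0} ∩ {b0,b1,b2} = {b0}; idom=b0
  b4: preds {b1,b2}: {b0,b1} ∩ {b0,b1,b2} = {b0,b1}; idom=b1
  b6: preds {b3,b4}: {b0,b3} ∩ {b0,b1,b4} = {b0}; idom=b0

Frontier:
  b1←b0: walk · to b0
  b1←b5: walk b5→b4→b1 to b0
  b3←b0: walk · to b0
  b3←b2: walk b2→b1 to b0
  b4←b1: walk · to b1
  b4←b2: walk b2 to b1
  b6←b3: walk b3 to b0
  b6←b4: walk b4→b1 to b0
  b0: DF=∅
  b1: DF={b1,b3,b6}
  b2: DF={b3,b4}
  b3: DF={b6}
  b4: DF={b1,b6}
  b5: DF={b1}
  b6: DF=∅
  b7: DF=∅
  b8: DF=∅

DF(b2) = ["b3", "b4"]

Answer: ["b3", "b4"]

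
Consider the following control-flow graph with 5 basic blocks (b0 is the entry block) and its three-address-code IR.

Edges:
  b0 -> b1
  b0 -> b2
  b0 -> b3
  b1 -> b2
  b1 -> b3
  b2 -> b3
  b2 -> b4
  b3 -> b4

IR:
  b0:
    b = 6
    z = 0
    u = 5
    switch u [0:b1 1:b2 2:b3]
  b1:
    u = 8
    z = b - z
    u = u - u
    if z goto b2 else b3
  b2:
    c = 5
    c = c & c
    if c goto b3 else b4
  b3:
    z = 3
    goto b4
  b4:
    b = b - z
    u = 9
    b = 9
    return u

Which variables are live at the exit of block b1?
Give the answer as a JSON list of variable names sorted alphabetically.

def/use:
  b0: {b,u,z} / ∅
  b1: {u,z} / {b,z}
  b2: {c} / ∅
  b3: {z} / ∅
  b4: {b,u} / {b,z}

Liveness:
  live b0: ∅→{b,z}
  live b1: {b,z}→{b,z}
  live b2: {b,z}→{b,z}
  live b3: {b}→{b,z}
  live b4: {b,z}→∅

live-out(b1) = ["b", "z"]

Answer: ["b", "z"]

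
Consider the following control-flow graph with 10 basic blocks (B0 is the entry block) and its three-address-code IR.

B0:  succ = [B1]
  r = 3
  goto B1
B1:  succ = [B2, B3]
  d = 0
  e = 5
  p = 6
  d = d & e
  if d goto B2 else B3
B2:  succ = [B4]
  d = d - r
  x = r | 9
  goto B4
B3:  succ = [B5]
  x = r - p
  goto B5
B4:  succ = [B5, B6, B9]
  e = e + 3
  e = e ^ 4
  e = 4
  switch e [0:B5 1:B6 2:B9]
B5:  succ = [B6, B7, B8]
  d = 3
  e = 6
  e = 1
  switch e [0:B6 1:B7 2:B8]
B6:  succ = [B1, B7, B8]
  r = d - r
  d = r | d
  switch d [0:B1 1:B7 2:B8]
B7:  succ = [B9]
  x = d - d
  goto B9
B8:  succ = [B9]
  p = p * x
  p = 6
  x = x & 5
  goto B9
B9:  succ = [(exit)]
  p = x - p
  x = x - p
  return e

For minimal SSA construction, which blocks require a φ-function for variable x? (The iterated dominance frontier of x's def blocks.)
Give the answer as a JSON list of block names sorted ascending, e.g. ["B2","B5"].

Answer: ["B1", "B5", "B6", "B7", "B8", "B9"]

Analysis:
idom tree: B1←B0 B2←B1 B3←B1 B4←B2 B5←B1 B6←B1 B7←B1 B8←B1 B9←B1
Dom∩ at merges:
  B1: preds {B0,B6}: {B0} ∩ {B0,B1,B6} = {B0}; idom=B0
  B5: preds {B3,B4}: {B0,B1,B3} ∩ {B0,B1,B2,B4} = {B0,B1}; idom=B1
  B6: preds {B4,B5}: {B0,B1,B2,B4} ∩ {B0,B1,B5} = {B0,B1}; idom=B1
  B7: preds {B5,B6}: {B0,B1,B5} ∩ {B0,B1,B6} = {B0,B1}; idom=B1
  B8: preds {B5,B6}: {B0,B1,B5} ∩ {B0,B1,B6} = {B0,B1}; idom=B1
  B9: preds {B4,B7,B8}: {B0,B1,B2,B4} ∩ {B0,B1,B7} ∩ {B0,B1,B8} = {B0,B1}; idom=B1

DF walk-up:
  join B1 pred B0: · stop@B0
  join B1 pred B6: B6→B1 stop@B0
  join B5 pred B3: B3 stop@B1
  join B5 pred B4: B4→B2 stop@B1
  join B6 pred B4: B4→B2 stop@B1
  join B6 pred B5: B5 stop@B1
  join B7 pred B5: B5 stop@B1
  join B7 pred B6: B6 stop@B1
  join B8 pred B5: B5 stop@B1
  join B8 pred B6: B6 stop@B1
  join B9 pred B4: B4→B2 stop@B1
  join B9 pred B7: B7 stop@B1
  join B9 pred B8: B8 stop@B1
  DF(B0)=∅
  DF(B1)={B1}
  DF(B2)={B5,B6,B9}
  DF(B3)={B5}
  DF(B4)={B5,B6,B9}
  DF(B5)={B6,B7,B8}
  DF(B6)={B1,B7,B8}
  DF(B7)={B9}
  DF(B8)={B9}
  DF(B9)=∅

φ for x: defs {B2,B3,B7,B8,B9}
  DF⁺ = {B1,B5,B6,B7,B8,B9}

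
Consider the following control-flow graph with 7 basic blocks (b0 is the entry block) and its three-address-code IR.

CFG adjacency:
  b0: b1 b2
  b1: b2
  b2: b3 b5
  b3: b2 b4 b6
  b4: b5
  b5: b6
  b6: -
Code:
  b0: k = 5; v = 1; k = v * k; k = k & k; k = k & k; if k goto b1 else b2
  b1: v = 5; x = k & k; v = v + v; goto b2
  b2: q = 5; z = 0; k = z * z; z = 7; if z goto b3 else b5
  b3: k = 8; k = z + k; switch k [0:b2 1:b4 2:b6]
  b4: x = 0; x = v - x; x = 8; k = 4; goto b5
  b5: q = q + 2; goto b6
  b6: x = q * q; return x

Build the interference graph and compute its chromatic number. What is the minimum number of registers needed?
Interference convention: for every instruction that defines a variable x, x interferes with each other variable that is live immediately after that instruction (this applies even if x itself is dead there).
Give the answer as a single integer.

Answer: 4

Analysis:
def/use:
  b0: {k,v} / ∅
  b1: {v,x} / {k}
  b2: {k,q,z} / ∅
  b3: {k} / {z}
  b4: {k,x} / {v}
  b5: {q} / {q}
  b6: {x} / {q}

Liveness:
  b0: in=∅ out={k,v}
  b1: in={k} out={v}
  b2: in={v} out={q,v,z}
  b3: in={q,v,z} out={q,v}
  b4: in={q,v} out={q}
  b5: in={q} out={q}
  b6: in={q} out=∅

Interference:
  k — {q,v,z}
  q — {k,v,x,z}
  v — {k,q,x,z}
  x — {q,v}
  z — {k,q,v}

Chromatic number:
  {k,q,v,z} pairwise interfere (4-clique) ⇒ χ ≥ 4
  assign k→R2 q→R0 v→R1 x→R2 z→R3 — no edge inside a register ⇒ χ ≤ 4
  χ = 4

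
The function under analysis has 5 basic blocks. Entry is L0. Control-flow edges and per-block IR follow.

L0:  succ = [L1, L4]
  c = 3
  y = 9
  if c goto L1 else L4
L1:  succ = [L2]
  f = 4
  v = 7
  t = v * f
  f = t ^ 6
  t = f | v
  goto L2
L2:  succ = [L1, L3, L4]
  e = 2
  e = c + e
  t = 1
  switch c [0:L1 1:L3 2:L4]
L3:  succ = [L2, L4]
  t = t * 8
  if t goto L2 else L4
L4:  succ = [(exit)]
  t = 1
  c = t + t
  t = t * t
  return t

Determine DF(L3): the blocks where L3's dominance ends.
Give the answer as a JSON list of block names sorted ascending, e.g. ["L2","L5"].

Answer: ["L2", "L4"]

Analysis:
idom tree: L1←L0 L2←L1 L3←L2 L4←L0
Join-block Dom:
  L1: preds {L0,L2}: {L0} ∩ {L0,L1,L2} = {L0}; idom=L0
  L2: preds {L1,L3}: {L0,L1} ∩ {L0,L1,L2,L3} = {L0,L1}; idom=L1
  L4: preds {L0,L2,L3}: {L0} ∩ {L0,L1,L2} ∩ {L0,L1,L2,L3} = {L0}; idom=L0

Frontier:
  join L1 pred L0: · stop@L0
  join L1 pred L2: L2→L1 stop@L0
  join L2 pred L1: · stop@L1
  join L2 pred L3: L3→L2 stop@L1
  join L4 pred L0: · stop@L0
  join L4 pred L2: L2→L1 stop@L0
  join L4 pred L3: L3→L2→L1 stop@L0
  L0: DF=∅
  L1: DF={L1,L4}
  L2: DF={L1,L2,L4}
  L3: DF={L2,L4}
  L4: DF=∅

DF(L3) = ["L2", "L4"]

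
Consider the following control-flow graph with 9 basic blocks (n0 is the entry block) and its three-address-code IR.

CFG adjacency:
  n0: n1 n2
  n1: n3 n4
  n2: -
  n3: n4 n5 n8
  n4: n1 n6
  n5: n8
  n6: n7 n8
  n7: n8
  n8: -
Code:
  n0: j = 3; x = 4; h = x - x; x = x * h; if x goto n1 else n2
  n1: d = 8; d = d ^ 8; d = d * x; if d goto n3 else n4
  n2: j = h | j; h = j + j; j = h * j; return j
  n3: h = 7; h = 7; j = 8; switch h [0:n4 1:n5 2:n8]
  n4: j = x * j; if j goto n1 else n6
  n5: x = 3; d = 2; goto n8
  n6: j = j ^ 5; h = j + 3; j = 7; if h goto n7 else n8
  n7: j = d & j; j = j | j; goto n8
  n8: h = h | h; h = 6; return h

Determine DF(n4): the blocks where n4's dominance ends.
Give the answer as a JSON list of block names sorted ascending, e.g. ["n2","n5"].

idom tree: n1←n0 n2←n0 n3←n1 n4←n1 n5←n3 n6←n4 n7←n6 n8←n1
Dom∩ at merges:
  n1: preds {n0,n4}: {n0} ∩ {n0,n1,n4} = {n0}; idom=n0
  n4: preds {n1,n3}: {n0,n1} ∩ {n0,n1,n3} = {n0,n1}; idom=n1
  n8: preds {n3,n5,n6,n7}: {n0,n1,n3} ∩ {n0,n1,n3,n5} ∩ {n0,n1,n4,n6} ∩ {n0,n1,n4,n6,n7} = {n0,n1}; idom=n1

DF derivation:
  n1←n0: walk · to n0
  n1←n4: walk n4→n1 to n0
  n4←n1: walk · to n1
  n4←n3: walk n3 to n1
  n8←n3: walk n3 to n1
  n8←n5: walk n5→n3 to n1
  n8←n6: walk n6→n4 to n1
  n8←n7: walk n7→n6→n4 to n1
  DF(n0)=∅
  DF(n1)={n1}
  DF(n2)=∅
  DF(n3)={n4,n8}
  DF(n4)={n1,n8}
  DF(n5)={n8}
  DF(n6)={n8}
  DF(n7)={n8}
  DF(n8)=∅

DF(n4) = ["n1", "n8"]

Answer: ["n1", "n8"]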